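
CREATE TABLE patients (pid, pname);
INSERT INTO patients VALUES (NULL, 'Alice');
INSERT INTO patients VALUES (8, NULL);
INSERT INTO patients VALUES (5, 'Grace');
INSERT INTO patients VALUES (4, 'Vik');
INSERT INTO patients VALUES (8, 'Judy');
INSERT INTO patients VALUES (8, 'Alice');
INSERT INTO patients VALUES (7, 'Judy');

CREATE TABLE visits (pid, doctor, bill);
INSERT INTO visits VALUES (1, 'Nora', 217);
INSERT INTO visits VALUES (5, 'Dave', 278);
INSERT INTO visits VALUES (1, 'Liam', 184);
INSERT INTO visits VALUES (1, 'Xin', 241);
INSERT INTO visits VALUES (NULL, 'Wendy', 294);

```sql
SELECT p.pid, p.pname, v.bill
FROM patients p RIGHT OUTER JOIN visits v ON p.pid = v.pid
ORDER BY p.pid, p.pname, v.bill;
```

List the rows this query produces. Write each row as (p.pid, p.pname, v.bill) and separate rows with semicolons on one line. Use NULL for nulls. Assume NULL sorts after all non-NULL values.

RIGHT JOIN keeps every row from `visits`; unmatched rows get NULL for `patients`'s columns.
Matching on p.pid = v.pid. A NULL in a compared column never satisfies the condition.
- pid=NULL: no matching v row.
- pid=8: no matching v row.
- pid=5: 1 matching v row(s), so 1 row(s) emitted.
- pid=4: no matching v row.
- pid=8: no matching v row.
- pid=8: no matching v row.
- pid=7: no matching v row.
- plus 4 unmatched v row(s), each kept with NULL p columns.
After projecting and ordering:
p.pid | p.pname | v.bill
5 | Grace | 278
NULL | NULL | 184
NULL | NULL | 217
NULL | NULL | 241
NULL | NULL | 294

(5, Grace, 278); (NULL, NULL, 184); (NULL, NULL, 217); (NULL, NULL, 241); (NULL, NULL, 294)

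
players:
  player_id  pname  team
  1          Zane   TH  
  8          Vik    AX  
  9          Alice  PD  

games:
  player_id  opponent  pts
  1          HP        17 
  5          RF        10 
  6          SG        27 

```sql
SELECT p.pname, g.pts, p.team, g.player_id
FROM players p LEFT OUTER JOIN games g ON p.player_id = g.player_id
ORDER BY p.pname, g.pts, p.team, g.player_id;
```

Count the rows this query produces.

3

LEFT JOIN keeps every row from `players`; unmatched rows get NULL for `games`'s columns.
Matching on p.player_id = g.player_id.
- p (player_id=1) pairs with 1 row(s) of g.
- p (player_id=8) has no partner → padded with NULL.
- p (player_id=9) has no partner → padded with NULL.
Total: 1 matched + 2 padded = 3 rows.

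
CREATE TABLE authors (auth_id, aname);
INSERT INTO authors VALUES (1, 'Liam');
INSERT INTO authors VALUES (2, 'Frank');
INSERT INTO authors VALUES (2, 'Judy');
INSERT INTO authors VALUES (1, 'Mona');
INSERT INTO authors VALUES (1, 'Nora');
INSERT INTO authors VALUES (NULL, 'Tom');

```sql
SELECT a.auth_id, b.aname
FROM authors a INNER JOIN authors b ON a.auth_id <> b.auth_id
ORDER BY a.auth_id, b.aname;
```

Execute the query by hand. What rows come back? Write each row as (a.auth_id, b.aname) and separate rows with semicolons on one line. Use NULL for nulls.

(1, Frank); (1, Frank); (1, Frank); (1, Judy); (1, Judy); (1, Judy); (2, Liam); (2, Liam); (2, Mona); (2, Mona); (2, Nora); (2, Nora)

INNER JOIN keeps only pairs where the ON condition holds.
Matching on a.auth_id <> b.auth_id. A NULL in a compared column never satisfies the condition.
- a (auth_id=1) pairs with 2 row(s) of b.
- a (auth_id=2) pairs with 3 row(s) of b.
- a (auth_id=2) pairs with 3 row(s) of b.
- a (auth_id=1) pairs with 2 row(s) of b.
- a (auth_id=1) pairs with 2 row(s) of b.
- a (auth_id=NULL) has no partner → excluded.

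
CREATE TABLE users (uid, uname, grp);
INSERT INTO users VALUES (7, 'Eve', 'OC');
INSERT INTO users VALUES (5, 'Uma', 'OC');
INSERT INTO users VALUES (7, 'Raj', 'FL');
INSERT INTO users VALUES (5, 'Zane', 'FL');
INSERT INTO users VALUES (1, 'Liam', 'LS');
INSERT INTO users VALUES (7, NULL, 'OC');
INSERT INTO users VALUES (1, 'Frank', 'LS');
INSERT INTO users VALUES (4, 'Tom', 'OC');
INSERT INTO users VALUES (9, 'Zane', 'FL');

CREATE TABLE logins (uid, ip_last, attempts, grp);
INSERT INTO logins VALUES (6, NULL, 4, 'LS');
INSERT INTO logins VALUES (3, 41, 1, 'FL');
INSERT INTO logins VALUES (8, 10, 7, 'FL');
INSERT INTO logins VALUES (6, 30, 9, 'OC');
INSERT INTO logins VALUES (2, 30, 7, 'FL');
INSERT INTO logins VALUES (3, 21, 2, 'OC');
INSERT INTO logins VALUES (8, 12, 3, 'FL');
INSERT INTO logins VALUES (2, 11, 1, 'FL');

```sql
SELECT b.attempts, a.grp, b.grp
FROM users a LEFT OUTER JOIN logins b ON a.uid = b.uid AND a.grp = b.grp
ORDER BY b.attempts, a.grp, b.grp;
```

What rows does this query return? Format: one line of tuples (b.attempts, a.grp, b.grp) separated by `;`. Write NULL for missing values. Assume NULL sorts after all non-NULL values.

(NULL, FL, NULL); (NULL, FL, NULL); (NULL, FL, NULL); (NULL, LS, NULL); (NULL, LS, NULL); (NULL, OC, NULL); (NULL, OC, NULL); (NULL, OC, NULL); (NULL, OC, NULL)

LEFT JOIN keeps every row from `users`; unmatched rows get NULL for `logins`'s columns.
Matching on a.uid = b.uid AND a.grp = b.grp.
Matched pairs: 0; unmatched a rows kept: 9.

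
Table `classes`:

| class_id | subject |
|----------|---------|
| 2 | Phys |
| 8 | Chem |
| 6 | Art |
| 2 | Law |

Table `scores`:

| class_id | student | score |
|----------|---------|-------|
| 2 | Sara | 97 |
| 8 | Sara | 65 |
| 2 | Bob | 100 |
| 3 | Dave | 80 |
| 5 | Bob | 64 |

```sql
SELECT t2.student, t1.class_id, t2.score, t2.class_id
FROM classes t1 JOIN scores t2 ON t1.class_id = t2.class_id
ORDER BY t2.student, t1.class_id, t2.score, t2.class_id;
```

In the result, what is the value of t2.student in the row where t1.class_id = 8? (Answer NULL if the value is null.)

Sara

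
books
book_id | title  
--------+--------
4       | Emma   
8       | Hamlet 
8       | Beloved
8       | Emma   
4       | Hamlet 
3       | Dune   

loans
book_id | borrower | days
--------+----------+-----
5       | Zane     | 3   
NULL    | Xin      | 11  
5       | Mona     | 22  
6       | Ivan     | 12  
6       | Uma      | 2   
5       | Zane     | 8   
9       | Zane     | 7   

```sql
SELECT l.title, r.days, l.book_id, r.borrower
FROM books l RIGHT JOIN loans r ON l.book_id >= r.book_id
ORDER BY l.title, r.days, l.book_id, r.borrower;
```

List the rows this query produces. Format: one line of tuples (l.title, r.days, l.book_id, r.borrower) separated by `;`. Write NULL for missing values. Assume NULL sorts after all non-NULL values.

RIGHT JOIN keeps every row from `loans`; unmatched rows get NULL for `books`'s columns.
Matching on l.book_id >= r.book_id. A NULL in a compared column never satisfies the condition.
Matched pairs: 15; unmatched r rows kept: 2.

(Beloved, 2, 8, Uma); (Beloved, 3, 8, Zane); (Beloved, 8, 8, Zane); (Beloved, 12, 8, Ivan); (Beloved, 22, 8, Mona); (Emma, 2, 8, Uma); (Emma, 3, 8, Zane); (Emma, 8, 8, Zane); (Emma, 12, 8, Ivan); (Emma, 22, 8, Mona); (Hamlet, 2, 8, Uma); (Hamlet, 3, 8, Zane); (Hamlet, 8, 8, Zane); (Hamlet, 12, 8, Ivan); (Hamlet, 22, 8, Mona); (NULL, 7, NULL, Zane); (NULL, 11, NULL, Xin)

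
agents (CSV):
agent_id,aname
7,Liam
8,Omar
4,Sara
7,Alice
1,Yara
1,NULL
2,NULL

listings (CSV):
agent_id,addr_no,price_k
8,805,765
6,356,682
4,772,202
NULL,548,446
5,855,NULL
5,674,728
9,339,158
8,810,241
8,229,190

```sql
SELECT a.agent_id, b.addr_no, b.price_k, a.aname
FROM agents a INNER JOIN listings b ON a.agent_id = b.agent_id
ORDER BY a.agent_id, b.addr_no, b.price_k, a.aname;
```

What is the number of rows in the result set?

INNER JOIN keeps only pairs where the ON condition holds.
Matching on a.agent_id = b.agent_id. A NULL in a compared column never satisfies the condition.
- agent_id=7: no matching b row, dropped.
- agent_id=8: 3 matching b row(s), so 3 row(s) emitted.
- agent_id=4: 1 matching b row(s), so 1 row(s) emitted.
- agent_id=7: no matching b row, dropped.
- agent_id=1: no matching b row, dropped.
- agent_id=1: no matching b row, dropped.
- agent_id=2: no matching b row, dropped.
Total: 4 rows.

4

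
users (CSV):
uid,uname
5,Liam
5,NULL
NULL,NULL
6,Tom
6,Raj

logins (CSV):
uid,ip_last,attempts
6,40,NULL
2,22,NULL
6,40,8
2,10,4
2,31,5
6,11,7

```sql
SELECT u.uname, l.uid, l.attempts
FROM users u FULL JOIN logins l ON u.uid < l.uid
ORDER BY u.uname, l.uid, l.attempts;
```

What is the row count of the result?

12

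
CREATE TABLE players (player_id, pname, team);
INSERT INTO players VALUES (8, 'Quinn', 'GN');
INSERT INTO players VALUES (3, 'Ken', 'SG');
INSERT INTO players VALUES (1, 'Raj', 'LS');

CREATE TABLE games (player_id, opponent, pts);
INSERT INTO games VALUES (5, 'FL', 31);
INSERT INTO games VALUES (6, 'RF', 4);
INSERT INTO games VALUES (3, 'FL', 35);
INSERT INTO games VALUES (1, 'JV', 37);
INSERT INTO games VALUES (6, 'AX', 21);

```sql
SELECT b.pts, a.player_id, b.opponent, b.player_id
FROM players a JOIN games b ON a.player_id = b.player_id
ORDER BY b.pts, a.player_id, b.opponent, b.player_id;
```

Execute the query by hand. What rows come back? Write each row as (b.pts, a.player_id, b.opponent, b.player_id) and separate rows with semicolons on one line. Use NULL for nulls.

(35, 3, FL, 3); (37, 1, JV, 1)

INNER JOIN keeps only pairs where the ON condition holds.
Matching on a.player_id = b.player_id.
Matched pairs: 2.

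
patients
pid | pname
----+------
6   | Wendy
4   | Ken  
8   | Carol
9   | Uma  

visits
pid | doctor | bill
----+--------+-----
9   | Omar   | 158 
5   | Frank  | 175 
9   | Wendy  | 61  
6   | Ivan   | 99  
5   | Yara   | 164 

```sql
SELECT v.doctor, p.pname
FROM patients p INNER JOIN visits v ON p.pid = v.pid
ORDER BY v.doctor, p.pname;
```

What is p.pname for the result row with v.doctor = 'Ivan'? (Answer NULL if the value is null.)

Wendy

INNER JOIN keeps only pairs where the ON condition holds.
Matching on p.pid = v.pid.
Matched pairs: 3.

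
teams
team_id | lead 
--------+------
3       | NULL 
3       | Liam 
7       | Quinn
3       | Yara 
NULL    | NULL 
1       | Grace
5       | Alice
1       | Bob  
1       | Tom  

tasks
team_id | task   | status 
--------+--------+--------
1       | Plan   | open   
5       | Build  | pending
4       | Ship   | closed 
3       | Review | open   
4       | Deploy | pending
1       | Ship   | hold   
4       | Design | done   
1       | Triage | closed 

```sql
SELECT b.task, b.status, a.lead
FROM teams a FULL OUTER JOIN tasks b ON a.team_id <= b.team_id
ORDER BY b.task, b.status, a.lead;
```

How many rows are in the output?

FULL OUTER JOIN keeps every row from both sides; unmatched rows get NULL for the other side's columns.
Matching on a.team_id <= b.team_id. A NULL in a compared column never satisfies the condition.
Matched pairs: 40; unmatched a rows kept: 2; unmatched b rows kept: 0.
Total: 40 matched + 2 padded = 42 rows.

42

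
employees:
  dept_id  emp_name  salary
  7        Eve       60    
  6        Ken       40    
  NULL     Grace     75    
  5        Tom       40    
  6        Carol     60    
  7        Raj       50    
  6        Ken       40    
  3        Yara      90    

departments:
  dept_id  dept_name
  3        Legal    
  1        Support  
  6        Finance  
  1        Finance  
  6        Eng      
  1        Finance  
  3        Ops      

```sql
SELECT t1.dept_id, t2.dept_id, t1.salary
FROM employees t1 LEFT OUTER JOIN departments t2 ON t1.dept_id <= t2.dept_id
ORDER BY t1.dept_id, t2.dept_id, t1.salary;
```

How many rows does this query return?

15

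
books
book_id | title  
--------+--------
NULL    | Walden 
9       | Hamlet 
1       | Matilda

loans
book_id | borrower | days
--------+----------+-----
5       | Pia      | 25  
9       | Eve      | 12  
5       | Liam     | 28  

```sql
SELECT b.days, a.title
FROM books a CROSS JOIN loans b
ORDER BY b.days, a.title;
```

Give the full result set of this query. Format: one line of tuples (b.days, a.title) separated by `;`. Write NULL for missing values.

(12, Hamlet); (12, Matilda); (12, Walden); (25, Hamlet); (25, Matilda); (25, Walden); (28, Hamlet); (28, Matilda); (28, Walden)

CROSS JOIN pairs every row of `books` with every row of `loans`: 3 × 3 = 9 rows.
After projecting and ordering:
b.days | a.title
12 | Hamlet
12 | Matilda
12 | Walden
25 | Hamlet
25 | Matilda
25 | Walden
28 | Hamlet
28 | Matilda
28 | Walden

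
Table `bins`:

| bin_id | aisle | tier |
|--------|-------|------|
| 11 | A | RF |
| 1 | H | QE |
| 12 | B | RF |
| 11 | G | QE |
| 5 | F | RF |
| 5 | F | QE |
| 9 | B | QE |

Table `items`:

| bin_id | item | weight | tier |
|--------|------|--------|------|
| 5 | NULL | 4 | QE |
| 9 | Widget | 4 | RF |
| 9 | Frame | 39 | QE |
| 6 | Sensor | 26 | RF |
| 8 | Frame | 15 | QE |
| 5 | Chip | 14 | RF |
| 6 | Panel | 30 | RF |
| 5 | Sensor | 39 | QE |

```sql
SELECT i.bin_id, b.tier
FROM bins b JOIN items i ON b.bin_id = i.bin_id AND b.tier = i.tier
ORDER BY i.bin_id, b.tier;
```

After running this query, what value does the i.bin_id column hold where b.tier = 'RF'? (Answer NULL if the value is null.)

5

INNER JOIN keeps only pairs where the ON condition holds.
Matching on b.bin_id = i.bin_id AND b.tier = i.tier.
Matched pairs: 4.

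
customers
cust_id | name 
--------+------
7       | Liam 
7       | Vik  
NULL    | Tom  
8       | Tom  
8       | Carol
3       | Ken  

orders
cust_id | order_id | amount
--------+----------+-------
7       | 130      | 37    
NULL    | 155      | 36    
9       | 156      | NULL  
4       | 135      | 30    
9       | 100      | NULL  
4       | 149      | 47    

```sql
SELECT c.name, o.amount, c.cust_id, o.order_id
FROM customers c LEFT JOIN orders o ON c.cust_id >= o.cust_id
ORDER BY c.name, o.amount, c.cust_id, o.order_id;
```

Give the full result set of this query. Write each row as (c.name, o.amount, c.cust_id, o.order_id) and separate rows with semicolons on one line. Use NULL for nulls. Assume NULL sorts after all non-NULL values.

(Carol, 30, 8, 135); (Carol, 37, 8, 130); (Carol, 47, 8, 149); (Ken, NULL, 3, NULL); (Liam, 30, 7, 135); (Liam, 37, 7, 130); (Liam, 47, 7, 149); (Tom, 30, 8, 135); (Tom, 37, 8, 130); (Tom, 47, 8, 149); (Tom, NULL, NULL, NULL); (Vik, 30, 7, 135); (Vik, 37, 7, 130); (Vik, 47, 7, 149)

LEFT JOIN keeps every row from `customers`; unmatched rows get NULL for `orders`'s columns.
Matching on c.cust_id >= o.cust_id. A NULL in a compared column never satisfies the condition.
- c row (cust_id=7): matches 3 o row(s) → 3 output row(s).
- c row (cust_id=7): matches 3 o row(s) → 3 output row(s).
- c row (cust_id=NULL): no match → kept, o columns NULL.
- c row (cust_id=8): matches 3 o row(s) → 3 output row(s).
- c row (cust_id=8): matches 3 o row(s) → 3 output row(s).
- c row (cust_id=3): no match → kept, o columns NULL.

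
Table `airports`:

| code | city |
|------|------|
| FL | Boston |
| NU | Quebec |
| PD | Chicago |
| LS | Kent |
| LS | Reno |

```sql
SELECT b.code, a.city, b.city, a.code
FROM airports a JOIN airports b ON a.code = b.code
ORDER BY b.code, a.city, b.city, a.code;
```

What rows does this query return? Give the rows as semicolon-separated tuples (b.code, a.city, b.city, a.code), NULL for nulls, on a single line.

INNER JOIN keeps only pairs where the ON condition holds.
Matching on a.code = b.code.
- a[0] code=FL → 1 match(es) in b → 1 row(s).
- a[1] code=NU → 1 match(es) in b → 1 row(s).
- a[2] code=PD → 1 match(es) in b → 1 row(s).
- a[3] code=LS → 2 match(es) in b → 2 row(s).
- a[4] code=LS → 2 match(es) in b → 2 row(s).
After projecting and ordering:
b.code | a.city | b.city | a.code
FL | Boston | Boston | FL
LS | Kent | Kent | LS
LS | Kent | Reno | LS
LS | Reno | Kent | LS
LS | Reno | Reno | LS
NU | Quebec | Quebec | NU
PD | Chicago | Chicago | PD

(FL, Boston, Boston, FL); (LS, Kent, Kent, LS); (LS, Kent, Reno, LS); (LS, Reno, Kent, LS); (LS, Reno, Reno, LS); (NU, Quebec, Quebec, NU); (PD, Chicago, Chicago, PD)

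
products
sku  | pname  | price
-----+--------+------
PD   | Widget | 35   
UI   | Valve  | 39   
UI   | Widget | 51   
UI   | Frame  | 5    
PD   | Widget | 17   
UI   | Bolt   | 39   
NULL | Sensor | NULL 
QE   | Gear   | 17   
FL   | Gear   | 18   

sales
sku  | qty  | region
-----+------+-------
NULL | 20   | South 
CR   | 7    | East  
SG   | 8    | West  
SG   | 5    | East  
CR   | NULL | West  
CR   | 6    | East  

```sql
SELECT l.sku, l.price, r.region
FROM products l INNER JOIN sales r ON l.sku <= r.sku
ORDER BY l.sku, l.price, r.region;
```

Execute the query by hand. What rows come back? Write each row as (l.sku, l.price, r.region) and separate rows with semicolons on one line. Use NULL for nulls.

(FL, 18, East); (FL, 18, West); (PD, 17, East); (PD, 17, West); (PD, 35, East); (PD, 35, West); (QE, 17, East); (QE, 17, West)

INNER JOIN keeps only pairs where the ON condition holds.
Matching on l.sku <= r.sku. A NULL in a compared column never satisfies the condition.
- l (sku=PD) pairs with 2 row(s) of r.
- l (sku=UI) has no partner → excluded.
- l (sku=UI) has no partner → excluded.
- l (sku=UI) has no partner → excluded.
- l (sku=PD) pairs with 2 row(s) of r.
- l (sku=UI) has no partner → excluded.
- l (sku=NULL) has no partner → excluded.
- l (sku=QE) pairs with 2 row(s) of r.
- l (sku=FL) pairs with 2 row(s) of r.
After projecting and ordering:
l.sku | l.price | r.region
FL | 18 | East
FL | 18 | West
PD | 17 | East
PD | 17 | West
PD | 35 | East
PD | 35 | West
QE | 17 | East
QE | 17 | West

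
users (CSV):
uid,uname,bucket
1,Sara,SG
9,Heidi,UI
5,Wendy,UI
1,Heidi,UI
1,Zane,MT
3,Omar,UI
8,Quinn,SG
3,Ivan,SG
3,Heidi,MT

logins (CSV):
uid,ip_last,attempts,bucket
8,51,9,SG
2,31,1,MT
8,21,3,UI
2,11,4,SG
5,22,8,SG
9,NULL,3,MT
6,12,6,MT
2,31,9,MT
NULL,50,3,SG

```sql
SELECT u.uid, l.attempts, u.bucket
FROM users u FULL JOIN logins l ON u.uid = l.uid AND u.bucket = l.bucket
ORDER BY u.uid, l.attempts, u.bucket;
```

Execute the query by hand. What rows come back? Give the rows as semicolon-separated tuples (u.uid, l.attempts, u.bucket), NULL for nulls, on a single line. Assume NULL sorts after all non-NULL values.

(1, NULL, MT); (1, NULL, SG); (1, NULL, UI); (3, NULL, MT); (3, NULL, SG); (3, NULL, UI); (5, NULL, UI); (8, 9, SG); (9, NULL, UI); (NULL, 1, NULL); (NULL, 3, NULL); (NULL, 3, NULL); (NULL, 3, NULL); (NULL, 4, NULL); (NULL, 6, NULL); (NULL, 8, NULL); (NULL, 9, NULL)

FULL OUTER JOIN keeps every row from both sides; unmatched rows get NULL for the other side's columns.
Matching on u.uid = l.uid AND u.bucket = l.bucket. A NULL in a compared column never satisfies the condition.
- uid=1, bucket=SG: no l row matches, row kept with l columns NULL.
- uid=9, bucket=UI: no l row matches, row kept with l columns NULL.
- uid=5, bucket=UI: no l row matches, row kept with l columns NULL.
- uid=1, bucket=UI: no l row matches, row kept with l columns NULL.
- uid=1, bucket=MT: no l row matches, row kept with l columns NULL.
- uid=3, bucket=UI: no l row matches, row kept with l columns NULL.
- uid=8, bucket=SG: 1 matching l row(s), so 1 row(s) emitted.
- uid=3, bucket=SG: no l row matches, row kept with l columns NULL.
- uid=3, bucket=MT: no l row matches, row kept with l columns NULL.
- 8 row(s) from l found no u partner → padded with NULL.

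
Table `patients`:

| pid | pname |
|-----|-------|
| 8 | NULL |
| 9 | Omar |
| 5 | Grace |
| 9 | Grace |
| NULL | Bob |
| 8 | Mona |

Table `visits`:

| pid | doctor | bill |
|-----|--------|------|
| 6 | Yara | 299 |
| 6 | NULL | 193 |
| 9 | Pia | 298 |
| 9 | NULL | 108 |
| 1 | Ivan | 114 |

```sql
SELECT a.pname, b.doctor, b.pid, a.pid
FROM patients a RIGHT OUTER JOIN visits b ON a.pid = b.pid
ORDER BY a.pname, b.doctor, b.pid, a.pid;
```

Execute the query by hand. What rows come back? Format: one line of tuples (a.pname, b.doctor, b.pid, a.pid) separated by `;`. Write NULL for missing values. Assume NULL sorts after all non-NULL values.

(Grace, Pia, 9, 9); (Grace, NULL, 9, 9); (Omar, Pia, 9, 9); (Omar, NULL, 9, 9); (NULL, Ivan, 1, NULL); (NULL, Yara, 6, NULL); (NULL, NULL, 6, NULL)

RIGHT JOIN keeps every row from `visits`; unmatched rows get NULL for `patients`'s columns.
Matching on a.pid = b.pid. A NULL in a compared column never satisfies the condition.
Matched pairs: 4; unmatched b rows kept: 3.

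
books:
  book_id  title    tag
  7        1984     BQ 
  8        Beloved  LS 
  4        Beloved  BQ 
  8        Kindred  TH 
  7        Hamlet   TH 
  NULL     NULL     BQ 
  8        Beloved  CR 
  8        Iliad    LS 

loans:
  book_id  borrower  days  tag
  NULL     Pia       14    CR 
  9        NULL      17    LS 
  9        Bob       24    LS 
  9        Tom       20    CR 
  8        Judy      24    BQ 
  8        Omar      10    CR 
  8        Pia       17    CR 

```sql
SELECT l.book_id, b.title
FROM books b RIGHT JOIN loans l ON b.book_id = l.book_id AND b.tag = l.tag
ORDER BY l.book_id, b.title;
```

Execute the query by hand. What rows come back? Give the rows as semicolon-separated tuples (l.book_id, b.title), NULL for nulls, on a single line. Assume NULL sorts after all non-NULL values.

(8, Beloved); (8, Beloved); (8, NULL); (9, NULL); (9, NULL); (9, NULL); (NULL, NULL)

RIGHT JOIN keeps every row from `loans`; unmatched rows get NULL for `books`'s columns.
Matching on b.book_id = l.book_id AND b.tag = l.tag. A NULL in a compared column never satisfies the condition.
Matched pairs: 2; unmatched l rows kept: 5.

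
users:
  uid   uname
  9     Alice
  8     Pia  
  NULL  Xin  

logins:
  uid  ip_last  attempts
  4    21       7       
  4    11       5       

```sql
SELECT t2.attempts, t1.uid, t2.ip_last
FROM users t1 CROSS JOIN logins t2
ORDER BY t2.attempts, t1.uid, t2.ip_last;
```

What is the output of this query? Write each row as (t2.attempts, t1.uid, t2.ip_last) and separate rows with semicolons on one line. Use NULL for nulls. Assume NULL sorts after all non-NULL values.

CROSS JOIN pairs every row of `users` with every row of `logins`: 3 × 2 = 6 rows.

(5, 8, 11); (5, 9, 11); (5, NULL, 11); (7, 8, 21); (7, 9, 21); (7, NULL, 21)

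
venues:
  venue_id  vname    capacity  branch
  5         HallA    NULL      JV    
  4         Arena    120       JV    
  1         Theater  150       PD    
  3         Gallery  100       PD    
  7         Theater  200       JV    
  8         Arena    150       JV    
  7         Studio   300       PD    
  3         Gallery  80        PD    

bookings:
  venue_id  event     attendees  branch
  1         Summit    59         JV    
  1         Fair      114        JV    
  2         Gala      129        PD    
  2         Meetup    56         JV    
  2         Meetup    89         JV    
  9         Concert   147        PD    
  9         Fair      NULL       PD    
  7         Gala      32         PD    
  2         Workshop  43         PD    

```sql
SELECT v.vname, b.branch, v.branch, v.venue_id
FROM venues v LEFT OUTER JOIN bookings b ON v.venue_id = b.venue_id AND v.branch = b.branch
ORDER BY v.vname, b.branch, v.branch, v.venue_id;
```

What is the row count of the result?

8

LEFT JOIN keeps every row from `venues`; unmatched rows get NULL for `bookings`'s columns.
Matching on v.venue_id = b.venue_id AND v.branch = b.branch.
Matched pairs: 1; unmatched v rows kept: 7.
Total: 1 matched + 7 padded = 8 rows.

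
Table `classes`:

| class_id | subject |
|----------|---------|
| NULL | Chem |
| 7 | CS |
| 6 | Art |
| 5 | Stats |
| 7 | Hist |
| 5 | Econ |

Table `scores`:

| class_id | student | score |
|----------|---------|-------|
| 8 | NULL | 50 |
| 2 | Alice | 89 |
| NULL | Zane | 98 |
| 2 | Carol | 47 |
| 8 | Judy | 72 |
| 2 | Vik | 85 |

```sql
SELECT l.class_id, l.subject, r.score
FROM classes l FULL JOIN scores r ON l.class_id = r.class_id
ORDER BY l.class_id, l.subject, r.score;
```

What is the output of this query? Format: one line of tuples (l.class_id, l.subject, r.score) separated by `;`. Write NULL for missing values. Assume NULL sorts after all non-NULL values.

(5, Econ, NULL); (5, Stats, NULL); (6, Art, NULL); (7, CS, NULL); (7, Hist, NULL); (NULL, Chem, NULL); (NULL, NULL, 47); (NULL, NULL, 50); (NULL, NULL, 72); (NULL, NULL, 85); (NULL, NULL, 89); (NULL, NULL, 98)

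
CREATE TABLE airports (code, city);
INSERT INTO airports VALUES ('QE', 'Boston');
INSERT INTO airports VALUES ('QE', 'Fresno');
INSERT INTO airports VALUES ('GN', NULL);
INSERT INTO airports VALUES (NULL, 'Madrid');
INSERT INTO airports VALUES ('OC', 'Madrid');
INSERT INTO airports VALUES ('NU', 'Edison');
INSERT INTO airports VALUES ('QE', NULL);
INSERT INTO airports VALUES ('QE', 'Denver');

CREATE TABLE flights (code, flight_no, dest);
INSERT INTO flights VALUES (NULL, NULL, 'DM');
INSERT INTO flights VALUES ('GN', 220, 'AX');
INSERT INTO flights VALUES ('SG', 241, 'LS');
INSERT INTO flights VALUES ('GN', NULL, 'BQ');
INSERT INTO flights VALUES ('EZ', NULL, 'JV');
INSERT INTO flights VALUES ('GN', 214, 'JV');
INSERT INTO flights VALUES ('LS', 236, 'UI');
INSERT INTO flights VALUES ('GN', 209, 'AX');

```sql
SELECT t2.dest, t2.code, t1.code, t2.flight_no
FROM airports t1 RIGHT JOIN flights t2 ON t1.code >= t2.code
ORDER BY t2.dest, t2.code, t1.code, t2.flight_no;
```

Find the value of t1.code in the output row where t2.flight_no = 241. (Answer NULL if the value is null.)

RIGHT JOIN keeps every row from `flights`; unmatched rows get NULL for `airports`'s columns.
Matching on t1.code >= t2.code. A NULL in a compared column never satisfies the condition.
Matched pairs: 41; unmatched t2 rows kept: 2.

NULL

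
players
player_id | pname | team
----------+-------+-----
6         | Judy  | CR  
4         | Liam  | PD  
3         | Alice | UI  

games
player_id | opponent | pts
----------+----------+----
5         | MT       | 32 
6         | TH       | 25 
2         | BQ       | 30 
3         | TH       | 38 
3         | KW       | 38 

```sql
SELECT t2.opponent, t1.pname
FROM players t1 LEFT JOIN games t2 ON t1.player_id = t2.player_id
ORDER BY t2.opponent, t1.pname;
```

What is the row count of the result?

LEFT JOIN keeps every row from `players`; unmatched rows get NULL for `games`'s columns.
Matching on t1.player_id = t2.player_id.
Matched pairs: 3; unmatched t1 rows kept: 1.
Total: 3 matched + 1 padded = 4 rows.

4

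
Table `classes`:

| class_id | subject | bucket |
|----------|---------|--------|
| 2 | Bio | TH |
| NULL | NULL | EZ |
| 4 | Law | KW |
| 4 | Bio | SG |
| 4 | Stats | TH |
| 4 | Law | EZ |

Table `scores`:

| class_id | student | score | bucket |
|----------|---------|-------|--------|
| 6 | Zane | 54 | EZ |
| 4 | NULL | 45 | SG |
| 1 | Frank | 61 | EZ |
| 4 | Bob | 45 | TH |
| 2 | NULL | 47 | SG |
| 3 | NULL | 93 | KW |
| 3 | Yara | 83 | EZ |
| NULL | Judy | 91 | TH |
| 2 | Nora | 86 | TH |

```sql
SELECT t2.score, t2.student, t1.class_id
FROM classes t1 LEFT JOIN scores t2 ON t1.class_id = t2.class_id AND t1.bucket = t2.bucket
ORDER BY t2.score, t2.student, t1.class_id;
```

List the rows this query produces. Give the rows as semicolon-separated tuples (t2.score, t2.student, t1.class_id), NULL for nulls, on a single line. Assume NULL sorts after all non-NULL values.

LEFT JOIN keeps every row from `classes`; unmatched rows get NULL for `scores`'s columns.
Matching on t1.class_id = t2.class_id AND t1.bucket = t2.bucket. A NULL in a compared column never satisfies the condition.
- t1[0] class_id=2, bucket=TH → 1 match(es) in t2 → 1 row(s).
- t1[1] class_id=NULL, bucket=EZ → no match; kept with NULLs on the t2 side.
- t1[2] class_id=4, bucket=KW → no match; kept with NULLs on the t2 side.
- t1[3] class_id=4, bucket=SG → 1 match(es) in t2 → 1 row(s).
- t1[4] class_id=4, bucket=TH → 1 match(es) in t2 → 1 row(s).
- t1[5] class_id=4, bucket=EZ → no match; kept with NULLs on the t2 side.
After projecting and ordering:
t2.score | t2.student | t1.class_id
45 | Bob | 4
45 | NULL | 4
86 | Nora | 2
NULL | NULL | 4
NULL | NULL | 4
NULL | NULL | NULL

(45, Bob, 4); (45, NULL, 4); (86, Nora, 2); (NULL, NULL, 4); (NULL, NULL, 4); (NULL, NULL, NULL)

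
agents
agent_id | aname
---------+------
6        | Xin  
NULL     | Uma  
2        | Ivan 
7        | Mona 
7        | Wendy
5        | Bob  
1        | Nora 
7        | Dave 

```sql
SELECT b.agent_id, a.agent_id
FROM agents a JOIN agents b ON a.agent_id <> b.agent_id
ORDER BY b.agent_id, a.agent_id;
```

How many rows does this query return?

INNER JOIN keeps only pairs where the ON condition holds.
Matching on a.agent_id <> b.agent_id. A NULL in a compared column never satisfies the condition.
- a (agent_id=6) pairs with 6 row(s) of b.
- a (agent_id=NULL) has no partner → excluded.
- a (agent_id=2) pairs with 6 row(s) of b.
- a (agent_id=7) pairs with 4 row(s) of b.
- a (agent_id=7) pairs with 4 row(s) of b.
- a (agent_id=5) pairs with 6 row(s) of b.
- a (agent_id=1) pairs with 6 row(s) of b.
- a (agent_id=7) pairs with 4 row(s) of b.
Total: 36 rows.

36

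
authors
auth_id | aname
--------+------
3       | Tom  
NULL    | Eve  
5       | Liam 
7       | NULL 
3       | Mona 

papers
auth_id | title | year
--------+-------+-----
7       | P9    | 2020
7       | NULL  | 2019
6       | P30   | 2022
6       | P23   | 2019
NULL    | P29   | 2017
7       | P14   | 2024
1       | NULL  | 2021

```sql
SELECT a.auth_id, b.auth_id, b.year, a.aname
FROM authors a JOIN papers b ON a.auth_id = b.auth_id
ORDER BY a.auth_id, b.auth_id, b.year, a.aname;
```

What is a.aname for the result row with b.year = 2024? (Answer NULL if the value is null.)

INNER JOIN keeps only pairs where the ON condition holds.
Matching on a.auth_id = b.auth_id. A NULL in a compared column never satisfies the condition.
- a (auth_id=3) has no partner → excluded.
- a (auth_id=NULL) has no partner → excluded.
- a (auth_id=5) has no partner → excluded.
- a (auth_id=7) pairs with 3 row(s) of b.
- a (auth_id=3) has no partner → excluded.

NULL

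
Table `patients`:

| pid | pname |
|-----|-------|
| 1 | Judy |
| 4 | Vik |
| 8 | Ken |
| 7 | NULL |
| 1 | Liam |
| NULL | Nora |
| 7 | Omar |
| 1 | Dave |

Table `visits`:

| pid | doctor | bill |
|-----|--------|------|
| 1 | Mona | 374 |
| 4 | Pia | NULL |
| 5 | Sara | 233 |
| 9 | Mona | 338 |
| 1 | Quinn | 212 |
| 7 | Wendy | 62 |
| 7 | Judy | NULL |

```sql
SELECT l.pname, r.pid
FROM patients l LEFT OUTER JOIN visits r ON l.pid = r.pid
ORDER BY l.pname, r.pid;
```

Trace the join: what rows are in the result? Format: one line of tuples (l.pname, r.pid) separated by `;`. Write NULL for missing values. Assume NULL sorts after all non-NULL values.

(Dave, 1); (Dave, 1); (Judy, 1); (Judy, 1); (Ken, NULL); (Liam, 1); (Liam, 1); (Nora, NULL); (Omar, 7); (Omar, 7); (Vik, 4); (NULL, 7); (NULL, 7)

LEFT JOIN keeps every row from `patients`; unmatched rows get NULL for `visits`'s columns.
Matching on l.pid = r.pid. A NULL in a compared column never satisfies the condition.
- l row (pid=1): matches 2 r row(s) → 2 output row(s).
- l row (pid=4): matches 1 r row(s) → 1 output row(s).
- l row (pid=8): no match → kept, r columns NULL.
- l row (pid=7): matches 2 r row(s) → 2 output row(s).
- l row (pid=1): matches 2 r row(s) → 2 output row(s).
- l row (pid=NULL): no match → kept, r columns NULL.
- l row (pid=7): matches 2 r row(s) → 2 output row(s).
- l row (pid=1): matches 2 r row(s) → 2 output row(s).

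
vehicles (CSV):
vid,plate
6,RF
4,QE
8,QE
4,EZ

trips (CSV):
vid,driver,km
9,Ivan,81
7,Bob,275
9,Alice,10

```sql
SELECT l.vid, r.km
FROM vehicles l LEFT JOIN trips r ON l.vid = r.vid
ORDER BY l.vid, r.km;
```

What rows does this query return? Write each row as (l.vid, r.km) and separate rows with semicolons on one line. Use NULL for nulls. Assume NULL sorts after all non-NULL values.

(4, NULL); (4, NULL); (6, NULL); (8, NULL)

LEFT JOIN keeps every row from `vehicles`; unmatched rows get NULL for `trips`'s columns.
Matching on l.vid = r.vid.
- l (vid=6) has no partner → padded with NULL.
- l (vid=4) has no partner → padded with NULL.
- l (vid=8) has no partner → padded with NULL.
- l (vid=4) has no partner → padded with NULL.
After projecting and ordering:
l.vid | r.km
4 | NULL
4 | NULL
6 | NULL
8 | NULL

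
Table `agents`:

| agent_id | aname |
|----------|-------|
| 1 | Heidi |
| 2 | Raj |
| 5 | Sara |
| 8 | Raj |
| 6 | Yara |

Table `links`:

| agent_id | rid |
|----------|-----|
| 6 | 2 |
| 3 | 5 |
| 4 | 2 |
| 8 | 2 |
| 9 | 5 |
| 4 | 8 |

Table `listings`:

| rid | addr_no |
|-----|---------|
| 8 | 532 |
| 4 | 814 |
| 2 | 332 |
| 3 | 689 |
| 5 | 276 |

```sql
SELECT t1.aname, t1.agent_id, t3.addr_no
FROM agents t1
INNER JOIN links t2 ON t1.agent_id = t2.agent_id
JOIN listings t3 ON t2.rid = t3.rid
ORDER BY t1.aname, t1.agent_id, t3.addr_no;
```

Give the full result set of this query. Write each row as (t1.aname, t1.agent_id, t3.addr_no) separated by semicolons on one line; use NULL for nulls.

(Raj, 8, 332); (Yara, 6, 332)

Joins associate left-to-right: agents INNER JOIN links on agent_id gives 2 intermediate row(s).
Then INNER JOIN `listings t3` on rid: keep only rows whose t2.rid appears in t3.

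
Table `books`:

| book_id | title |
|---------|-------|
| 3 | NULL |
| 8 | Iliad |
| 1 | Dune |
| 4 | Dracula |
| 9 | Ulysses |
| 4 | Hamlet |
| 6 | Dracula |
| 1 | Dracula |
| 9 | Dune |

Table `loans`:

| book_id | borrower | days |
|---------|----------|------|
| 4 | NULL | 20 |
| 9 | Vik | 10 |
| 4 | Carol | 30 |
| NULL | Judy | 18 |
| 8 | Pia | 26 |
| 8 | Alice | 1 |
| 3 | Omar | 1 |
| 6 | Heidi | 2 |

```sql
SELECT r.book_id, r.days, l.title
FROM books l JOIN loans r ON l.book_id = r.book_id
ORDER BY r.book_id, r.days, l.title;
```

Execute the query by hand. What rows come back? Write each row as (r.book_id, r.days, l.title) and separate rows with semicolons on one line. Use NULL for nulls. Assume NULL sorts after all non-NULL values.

(3, 1, NULL); (4, 20, Dracula); (4, 20, Hamlet); (4, 30, Dracula); (4, 30, Hamlet); (6, 2, Dracula); (8, 1, Iliad); (8, 26, Iliad); (9, 10, Dune); (9, 10, Ulysses)

INNER JOIN keeps only pairs where the ON condition holds.
Matching on l.book_id = r.book_id. A NULL in a compared column never satisfies the condition.
- l[0] book_id=3 → 1 match(es) in r → 1 row(s).
- l[1] book_id=8 → 2 match(es) in r → 2 row(s).
- l[2] book_id=1 → no match; dropped.
- l[3] book_id=4 → 2 match(es) in r → 2 row(s).
- l[4] book_id=9 → 1 match(es) in r → 1 row(s).
- l[5] book_id=4 → 2 match(es) in r → 2 row(s).
- l[6] book_id=6 → 1 match(es) in r → 1 row(s).
- l[7] book_id=1 → no match; dropped.
- l[8] book_id=9 → 1 match(es) in r → 1 row(s).
After projecting and ordering:
r.book_id | r.days | l.title
3 | 1 | NULL
4 | 20 | Dracula
4 | 20 | Hamlet
4 | 30 | Dracula
4 | 30 | Hamlet
6 | 2 | Dracula
8 | 1 | Iliad
8 | 26 | Iliad
9 | 10 | Dune
9 | 10 | Ulysses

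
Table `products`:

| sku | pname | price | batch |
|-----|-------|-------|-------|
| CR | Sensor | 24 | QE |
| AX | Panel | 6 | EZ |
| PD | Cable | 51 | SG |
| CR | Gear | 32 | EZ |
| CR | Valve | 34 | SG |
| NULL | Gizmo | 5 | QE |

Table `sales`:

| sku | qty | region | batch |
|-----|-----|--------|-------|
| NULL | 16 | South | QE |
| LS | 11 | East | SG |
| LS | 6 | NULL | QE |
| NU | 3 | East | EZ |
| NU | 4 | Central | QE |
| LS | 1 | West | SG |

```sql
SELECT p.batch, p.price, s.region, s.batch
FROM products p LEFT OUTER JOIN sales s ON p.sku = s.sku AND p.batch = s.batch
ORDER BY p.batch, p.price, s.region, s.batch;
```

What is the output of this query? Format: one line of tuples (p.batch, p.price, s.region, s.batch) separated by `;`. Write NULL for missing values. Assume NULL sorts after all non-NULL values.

LEFT JOIN keeps every row from `products`; unmatched rows get NULL for `sales`'s columns.
Matching on p.sku = s.sku AND p.batch = s.batch. A NULL in a compared column never satisfies the condition.
- p row (sku=CR, batch=QE): no match → kept, s columns NULL.
- p row (sku=AX, batch=EZ): no match → kept, s columns NULL.
- p row (sku=PD, batch=SG): no match → kept, s columns NULL.
- p row (sku=CR, batch=EZ): no match → kept, s columns NULL.
- p row (sku=CR, batch=SG): no match → kept, s columns NULL.
- p row (sku=NULL, batch=QE): no match → kept, s columns NULL.
After projecting and ordering:
p.batch | p.price | s.region | s.batch
EZ | 6 | NULL | NULL
EZ | 32 | NULL | NULL
QE | 5 | NULL | NULL
QE | 24 | NULL | NULL
SG | 34 | NULL | NULL
SG | 51 | NULL | NULL

(EZ, 6, NULL, NULL); (EZ, 32, NULL, NULL); (QE, 5, NULL, NULL); (QE, 24, NULL, NULL); (SG, 34, NULL, NULL); (SG, 51, NULL, NULL)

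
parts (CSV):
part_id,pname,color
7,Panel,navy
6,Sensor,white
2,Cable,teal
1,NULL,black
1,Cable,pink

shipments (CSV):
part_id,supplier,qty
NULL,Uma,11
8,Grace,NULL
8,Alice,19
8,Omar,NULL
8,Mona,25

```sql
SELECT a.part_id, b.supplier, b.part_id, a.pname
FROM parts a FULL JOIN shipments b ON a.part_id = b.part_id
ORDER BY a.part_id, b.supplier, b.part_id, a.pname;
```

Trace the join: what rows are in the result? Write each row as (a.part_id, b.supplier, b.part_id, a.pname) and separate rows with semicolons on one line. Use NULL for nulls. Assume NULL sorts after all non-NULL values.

FULL OUTER JOIN keeps every row from both sides; unmatched rows get NULL for the other side's columns.
Matching on a.part_id = b.part_id. A NULL in a compared column never satisfies the condition.
Matched pairs: 0; unmatched a rows kept: 5; unmatched b rows kept: 5.

(1, NULL, NULL, Cable); (1, NULL, NULL, NULL); (2, NULL, NULL, Cable); (6, NULL, NULL, Sensor); (7, NULL, NULL, Panel); (NULL, Alice, 8, NULL); (NULL, Grace, 8, NULL); (NULL, Mona, 8, NULL); (NULL, Omar, 8, NULL); (NULL, Uma, NULL, NULL)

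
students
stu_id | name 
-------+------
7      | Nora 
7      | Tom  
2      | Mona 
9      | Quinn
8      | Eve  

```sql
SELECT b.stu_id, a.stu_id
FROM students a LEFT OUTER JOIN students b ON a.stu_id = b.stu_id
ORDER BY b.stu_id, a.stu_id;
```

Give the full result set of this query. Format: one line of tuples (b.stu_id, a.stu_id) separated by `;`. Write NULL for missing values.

LEFT JOIN keeps every row from `students a`; unmatched rows get NULL for `students b`'s columns.
Matching on a.stu_id = b.stu_id.
Matched pairs: 7; unmatched a rows kept: 0.

(2, 2); (7, 7); (7, 7); (7, 7); (7, 7); (8, 8); (9, 9)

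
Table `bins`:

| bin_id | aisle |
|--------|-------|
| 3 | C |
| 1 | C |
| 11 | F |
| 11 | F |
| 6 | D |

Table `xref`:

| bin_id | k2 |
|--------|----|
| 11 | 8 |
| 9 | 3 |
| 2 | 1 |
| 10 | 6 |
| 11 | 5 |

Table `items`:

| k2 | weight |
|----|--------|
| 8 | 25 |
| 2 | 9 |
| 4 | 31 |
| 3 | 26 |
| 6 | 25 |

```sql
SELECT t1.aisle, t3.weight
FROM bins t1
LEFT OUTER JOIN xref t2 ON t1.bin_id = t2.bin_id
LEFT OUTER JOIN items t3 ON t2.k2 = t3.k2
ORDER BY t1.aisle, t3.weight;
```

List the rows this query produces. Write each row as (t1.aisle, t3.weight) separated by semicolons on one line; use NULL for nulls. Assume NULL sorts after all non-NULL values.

(C, NULL); (C, NULL); (D, NULL); (F, 25); (F, 25); (F, NULL); (F, NULL)

Evaluate left to right. First `bins t1 LEFT JOIN xref t2` on bin_id: 7 row(s).
Then LEFT JOIN `items t3` on k2: each of those 7 rows is kept; rows whose t2.k2 has no match in t3 get NULL for t3's columns.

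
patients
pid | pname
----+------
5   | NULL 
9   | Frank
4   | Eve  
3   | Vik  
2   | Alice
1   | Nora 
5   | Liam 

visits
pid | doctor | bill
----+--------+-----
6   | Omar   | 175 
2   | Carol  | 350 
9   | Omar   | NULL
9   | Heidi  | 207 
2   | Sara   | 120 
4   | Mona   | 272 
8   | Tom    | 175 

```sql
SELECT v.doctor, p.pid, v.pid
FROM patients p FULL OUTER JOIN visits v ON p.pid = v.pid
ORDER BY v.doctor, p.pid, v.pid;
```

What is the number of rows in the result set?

FULL OUTER JOIN keeps every row from both sides; unmatched rows get NULL for the other side's columns.
Matching on p.pid = v.pid.
Matched pairs: 5; unmatched p rows kept: 4; unmatched v rows kept: 2.
Total: 5 matched + 6 padded = 11 rows.

11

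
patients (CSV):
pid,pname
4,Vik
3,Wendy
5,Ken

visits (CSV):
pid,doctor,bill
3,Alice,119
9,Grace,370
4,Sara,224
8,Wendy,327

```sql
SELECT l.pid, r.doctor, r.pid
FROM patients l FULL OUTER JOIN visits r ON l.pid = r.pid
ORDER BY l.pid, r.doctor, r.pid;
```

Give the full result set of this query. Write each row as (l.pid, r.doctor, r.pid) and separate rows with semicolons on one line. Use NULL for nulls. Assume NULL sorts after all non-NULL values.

(3, Alice, 3); (4, Sara, 4); (5, NULL, NULL); (NULL, Grace, 9); (NULL, Wendy, 8)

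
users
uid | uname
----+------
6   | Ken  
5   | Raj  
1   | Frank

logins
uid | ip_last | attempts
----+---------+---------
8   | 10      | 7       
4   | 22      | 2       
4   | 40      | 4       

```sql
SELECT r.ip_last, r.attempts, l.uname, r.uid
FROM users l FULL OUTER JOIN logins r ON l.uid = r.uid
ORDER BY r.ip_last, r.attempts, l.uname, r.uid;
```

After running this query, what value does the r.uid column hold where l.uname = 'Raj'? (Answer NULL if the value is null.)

NULL

FULL OUTER JOIN keeps every row from both sides; unmatched rows get NULL for the other side's columns.
Matching on l.uid = r.uid.
Matched pairs: 0; unmatched l rows kept: 3; unmatched r rows kept: 3.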